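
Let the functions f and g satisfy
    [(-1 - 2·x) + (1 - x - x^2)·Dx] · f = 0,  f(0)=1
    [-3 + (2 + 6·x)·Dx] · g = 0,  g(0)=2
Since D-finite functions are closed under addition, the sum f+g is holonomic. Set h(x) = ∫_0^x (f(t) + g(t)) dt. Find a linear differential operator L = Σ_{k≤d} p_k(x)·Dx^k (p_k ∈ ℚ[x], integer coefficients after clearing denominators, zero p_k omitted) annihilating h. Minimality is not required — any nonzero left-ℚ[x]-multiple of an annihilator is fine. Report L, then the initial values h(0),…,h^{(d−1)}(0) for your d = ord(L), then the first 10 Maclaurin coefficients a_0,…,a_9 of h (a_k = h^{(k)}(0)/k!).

L = (-33 - 117·x - 117·x^2 - 90·x^3)·Dx + (25 + 102·x + 303·x^2 + 378·x^3 + 225·x^4)·Dx^2 + (2 - 22·x - 90·x^2 + 38·x^3 + 198·x^4 + 90·x^5)·Dx^3  (order 3).
h: a_k = 0, 3, 2, -1/12, 51/32, -17/64, 2725/768, -8653/3584, 93675/8192, -2257613/147456, …
ICs: h(0) = 0, h′(0) = 3, h′′(0) = 4.

f: a_k = 1, 1, 2, 3, 5, 8, 13, 21, 34, 55, …
g: a_k = 2, 3, -9/4, 27/8, -405/64, 1701/128, -15309/512, 72171/1024, -2814669/16384, 14073345/32768, …
Sum ⇒ L₀ = lclm(L_f,L_g) in ℚ(x)⟨Dx⟩.
∫: right-multiply L₀ by Dx.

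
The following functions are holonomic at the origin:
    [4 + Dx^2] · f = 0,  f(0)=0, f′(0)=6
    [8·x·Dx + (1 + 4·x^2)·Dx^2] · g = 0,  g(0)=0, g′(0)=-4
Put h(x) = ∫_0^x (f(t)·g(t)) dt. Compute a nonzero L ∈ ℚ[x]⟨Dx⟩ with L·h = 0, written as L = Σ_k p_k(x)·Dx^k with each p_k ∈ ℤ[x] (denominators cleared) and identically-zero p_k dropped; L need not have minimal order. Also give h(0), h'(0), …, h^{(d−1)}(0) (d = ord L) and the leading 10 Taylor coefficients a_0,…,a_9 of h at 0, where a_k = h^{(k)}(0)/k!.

f: a_k = 0, 6, 0, -4, 0, 4/5, 0, -8/105, 0, 4/945, …
g: a_k = 0, -4, 0, 16/3, 0, -64/5, 0, 256/7, 0, -1024/9, …
f·g: L₀ = L_f ⊗_s L_g, ord ≤ 2·2.
∫: right-multiply L₀ by Dx.
L = (80 + 832·x^2 + 1408·x^4 + 2048·x^6 + 2048·x^8)·Dx + (96·x + 640·x^3 + 1536·x^5 + 2048·x^7)·Dx^2 + (24 + 256·x^2 + 576·x^4 + 1024·x^6 + 1024·x^8)·Dx^3 + (24·x + 160·x^3 + 384·x^5 + 512·x^7)·Dx^4 + (1 + 12·x^2 + 56·x^4 + 128·x^6 + 128·x^8)·Dx^5  (order 5).
h: a_k = 0, 0, 0, -8, 0, 48/5, 0, -304/21, 0, 1376/45, …
ICs: h(0) = 0, h′(0) = 0, h′′(0) = 0, h′′′(0) = -48, h′′′′(0) = 0.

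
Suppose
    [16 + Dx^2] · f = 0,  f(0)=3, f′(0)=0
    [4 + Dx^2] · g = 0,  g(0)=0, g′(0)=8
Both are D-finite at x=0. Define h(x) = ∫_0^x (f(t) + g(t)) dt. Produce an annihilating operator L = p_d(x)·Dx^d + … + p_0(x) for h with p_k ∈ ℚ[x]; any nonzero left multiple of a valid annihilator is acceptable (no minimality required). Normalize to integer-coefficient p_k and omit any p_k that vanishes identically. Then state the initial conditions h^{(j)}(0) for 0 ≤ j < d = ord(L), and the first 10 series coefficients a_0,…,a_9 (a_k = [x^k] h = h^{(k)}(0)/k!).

f: a_k = 3, 0, -24, 0, 32, 0, -256/15, 0, 512/105, 0, …
g: a_k = 0, 8, 0, -16/3, 0, 16/15, 0, -32/315, 0, 16/2835, …
h₀=f+g: left-lcm gives L₀, ord ≤ 4.
h=∫h₀ ⇒ L = L₀·Dx.
L = 64·Dx + 20·Dx^3 + Dx^5  (order 5).
h: a_k = 0, 3, 4, -8, -4/3, 32/5, 8/45, -256/105, -4/315, 512/945, …
ICs: h(0) = 0, h′(0) = 3, h′′(0) = 8, h′′′(0) = -48, h′′′′(0) = -32.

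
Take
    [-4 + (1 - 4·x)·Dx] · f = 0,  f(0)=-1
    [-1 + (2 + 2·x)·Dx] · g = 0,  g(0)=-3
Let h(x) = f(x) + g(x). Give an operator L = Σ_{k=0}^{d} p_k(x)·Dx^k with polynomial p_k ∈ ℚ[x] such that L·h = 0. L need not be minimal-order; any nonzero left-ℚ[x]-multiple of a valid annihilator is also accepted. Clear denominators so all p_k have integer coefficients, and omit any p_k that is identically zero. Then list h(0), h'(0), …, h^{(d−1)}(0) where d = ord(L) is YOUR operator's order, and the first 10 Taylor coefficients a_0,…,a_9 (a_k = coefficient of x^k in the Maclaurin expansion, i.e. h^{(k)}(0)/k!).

f: a_k = -1, -4, -16, -64, -256, -1024, -4096, -16384, -65536, -262144, …
g: a_k = -3, -3/2, 3/8, -3/16, 15/128, -21/256, 63/1024, -99/2048, 1287/32768, -2145/65536, …
h₀=f+g: left-lcm gives L₀, ord ≤ 2.
L = (-68 - 48·x) + (129 + 248·x + 144·x^2)·Dx + (-14 + 18·x + 128·x^2 + 96·x^3)·Dx^2  (order 2).
h: a_k = -4, -11/2, -125/8, -1027/16, -32753/128, -262165/256, -4194241/1024, -33554531/2048, -2147482361/32768, -17179871329/65536, …
ICs: h(0) = -4, h′(0) = -11/2.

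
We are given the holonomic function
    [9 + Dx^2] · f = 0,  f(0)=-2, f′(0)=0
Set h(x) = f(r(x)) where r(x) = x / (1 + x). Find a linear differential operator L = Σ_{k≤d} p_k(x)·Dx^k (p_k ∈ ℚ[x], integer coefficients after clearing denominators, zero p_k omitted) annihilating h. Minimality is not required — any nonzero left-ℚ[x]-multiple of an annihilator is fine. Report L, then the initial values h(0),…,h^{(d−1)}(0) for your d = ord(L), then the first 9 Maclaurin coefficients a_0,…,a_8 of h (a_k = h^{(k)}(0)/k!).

f: a_k = -2, 0, 9, 0, -27/4, 0, 81/40, 0, -729/2240, …
f∘r: x↦r, Dx↦Dx/r' in L_f ⇒ L₀.
L = 9 + (2 + 6·x + 6·x^2 + 2·x^3)·Dx + (1 + 4·x + 6·x^2 + 4·x^3 + x^4)·Dx^2  (order 2).
h: a_k = -2, 0, 9, -18, 81/4, -9, -819/40, 1377/20, -293553/2240, …
ICs: h(0) = -2, h′(0) = 0.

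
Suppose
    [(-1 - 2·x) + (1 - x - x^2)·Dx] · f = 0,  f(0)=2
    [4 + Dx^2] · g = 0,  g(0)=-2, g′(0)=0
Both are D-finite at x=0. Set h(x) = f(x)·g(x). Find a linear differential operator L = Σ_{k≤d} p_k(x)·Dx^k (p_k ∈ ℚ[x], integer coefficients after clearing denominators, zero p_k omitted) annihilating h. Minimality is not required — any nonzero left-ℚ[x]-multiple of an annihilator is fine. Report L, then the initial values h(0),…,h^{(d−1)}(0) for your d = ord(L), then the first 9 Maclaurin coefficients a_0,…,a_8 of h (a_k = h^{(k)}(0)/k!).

L = (-2 + 4·x + 4·x^2) + (2 + 4·x)·Dx + (-1 + x + x^2)·Dx^2  (order 2).
h: a_k = -4, -4, 0, -4, -20/3, -32/3, -764/45, -1244/45, -4688/105, …
ICs: h(0) = -4, h′(0) = -4.

f: a_k = 2, 2, 4, 6, 10, 16, 26, 42, 68, …
g: a_k = -2, 0, 4, 0, -4/3, 0, 8/45, 0, -4/315, …
h₀=f·g: eliminate ⇒ L₀, order ≤ 1·2.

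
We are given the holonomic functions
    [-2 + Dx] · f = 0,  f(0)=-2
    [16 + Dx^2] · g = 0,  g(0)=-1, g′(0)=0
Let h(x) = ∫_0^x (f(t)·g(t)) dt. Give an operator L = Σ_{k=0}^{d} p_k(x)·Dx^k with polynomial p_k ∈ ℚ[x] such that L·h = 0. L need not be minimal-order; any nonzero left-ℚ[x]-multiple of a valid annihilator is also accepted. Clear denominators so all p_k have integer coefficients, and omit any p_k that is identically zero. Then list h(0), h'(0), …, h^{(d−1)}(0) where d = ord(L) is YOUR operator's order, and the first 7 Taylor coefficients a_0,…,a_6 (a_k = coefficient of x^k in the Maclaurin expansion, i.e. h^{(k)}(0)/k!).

f: a_k = -2, -4, -4, -8/3, -4/3, -8/15, -8/45, …
g: a_k = -1, 0, 8, 0, -32/3, 0, 256/45, …
h₀=f·g: eliminate ⇒ L₀, order ≤ 1·2.
h=∫h₀ ⇒ L = L₀·Dx.
L = 20·Dx - 4·Dx^2 + Dx^3  (order 3).
h: a_k = 0, 2, 2, -4, -22/3, -28/15, 164/45, …
ICs: h(0) = 0, h′(0) = 2, h′′(0) = 4.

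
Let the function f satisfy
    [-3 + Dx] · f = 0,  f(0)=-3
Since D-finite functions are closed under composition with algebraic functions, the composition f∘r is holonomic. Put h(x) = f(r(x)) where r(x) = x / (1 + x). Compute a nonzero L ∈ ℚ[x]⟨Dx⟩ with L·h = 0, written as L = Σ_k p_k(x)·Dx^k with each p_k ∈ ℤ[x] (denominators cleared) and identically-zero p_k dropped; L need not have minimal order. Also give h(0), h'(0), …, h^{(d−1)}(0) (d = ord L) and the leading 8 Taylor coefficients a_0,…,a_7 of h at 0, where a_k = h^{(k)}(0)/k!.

L = -3 + (1 + 2·x + x^2)·Dx  (order 1).
h: a_k = -3, -9, -9/2, 9/2, -9/8, -63/40, 207/80, -1233/560, …
ICs: h(0) = -3.

f: a_k = -3, -9, -27/2, -27/2, -81/8, -243/40, -243/80, -729/560, …
L₀ from L_f via x↦r, Dx↦r'^{-1}Dx.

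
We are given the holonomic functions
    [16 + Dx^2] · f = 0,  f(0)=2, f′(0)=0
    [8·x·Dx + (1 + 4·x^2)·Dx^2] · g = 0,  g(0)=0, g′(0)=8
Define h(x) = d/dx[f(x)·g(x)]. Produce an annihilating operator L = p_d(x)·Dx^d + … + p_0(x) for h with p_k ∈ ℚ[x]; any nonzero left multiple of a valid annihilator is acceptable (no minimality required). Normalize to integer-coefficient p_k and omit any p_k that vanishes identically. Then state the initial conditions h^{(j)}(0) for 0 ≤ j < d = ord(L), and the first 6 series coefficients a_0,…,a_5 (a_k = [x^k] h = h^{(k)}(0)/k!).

f: a_k = 2, 0, -16, 0, 64/3, 0, …
g: a_k = 0, 8, 0, -32/3, 0, 128/5, …
L₀ := L_f ⊗_s L_g (sym. prod.), ord ≤ 4.
h₀' ⇒ L via d/dx closure of L₀.
L = (4096 + 58368·x^2 + 354304·x^4 + 983040·x^6 + 1867776·x^8 + 2621440·x^10 + 2097152·x^12) + (1984·x + 30208·x^3 + 158720·x^5 + 409600·x^7 + 655360·x^9 + 524288·x^11)·Dx + (336 + 5216·x^2 + 34560·x^4 + 114176·x^6 + 249856·x^8 + 360448·x^10 + 262144·x^12)·Dx^2 + (124·x + 1888·x^3 + 9920·x^5 + 25600·x^7 + 40960·x^9 + 32768·x^11)·Dx^3 + (5 + 98·x^2 + 776·x^4 + 3296·x^6 + 8320·x^8 + 12288·x^10 + 8192·x^12)·Dx^4  (order 4).
h: a_k = 16, 0, -448, 0, 5888/3, 0, …
ICs: h(0) = 16, h′(0) = 0, h′′(0) = -896, h′′′(0) = 0.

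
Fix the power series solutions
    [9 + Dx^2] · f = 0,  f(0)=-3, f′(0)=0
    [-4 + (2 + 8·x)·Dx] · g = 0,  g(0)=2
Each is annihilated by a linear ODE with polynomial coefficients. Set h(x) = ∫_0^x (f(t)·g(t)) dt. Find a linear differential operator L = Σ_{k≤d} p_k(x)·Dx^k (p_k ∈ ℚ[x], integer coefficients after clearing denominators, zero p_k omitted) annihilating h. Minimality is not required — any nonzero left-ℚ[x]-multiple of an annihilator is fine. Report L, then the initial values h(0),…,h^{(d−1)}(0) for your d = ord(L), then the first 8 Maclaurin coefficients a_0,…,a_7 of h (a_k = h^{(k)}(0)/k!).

L = (21 + 72·x + 144·x^2)·Dx + (-4 - 16·x)·Dx^2 + (1 + 8·x + 16·x^2)·Dx^3  (order 3).
h: a_k = 0, -6, -6, 13, 15/2, -57/20, -67/4, 11223/280, …
ICs: h(0) = 0, h′(0) = -6, h′′(0) = -12.

f: a_k = -3, 0, 27/2, 0, -81/8, 0, 243/80, 0, …
g: a_k = 2, 4, -4, 8, -20, 56, -168, 528, …
L₀ := L_f ⊗_s L_g (sym. prod.), ord ≤ 2.
h=∫₀ˣh₀: take L = L₀·Dx.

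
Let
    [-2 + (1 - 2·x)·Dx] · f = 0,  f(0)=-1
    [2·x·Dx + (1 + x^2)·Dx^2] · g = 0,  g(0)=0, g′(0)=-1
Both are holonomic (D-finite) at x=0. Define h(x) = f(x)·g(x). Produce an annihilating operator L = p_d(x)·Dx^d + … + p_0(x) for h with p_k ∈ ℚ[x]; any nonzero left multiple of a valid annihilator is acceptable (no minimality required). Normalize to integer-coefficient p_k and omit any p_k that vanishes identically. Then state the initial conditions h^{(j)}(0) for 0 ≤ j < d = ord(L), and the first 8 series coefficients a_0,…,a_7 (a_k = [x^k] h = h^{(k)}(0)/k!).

f: a_k = -1, -2, -4, -8, -16, -32, -64, -128, …
g: a_k = 0, -1, 0, 1/3, 0, -1/5, 0, 1/7, …
f·g: L₀ = L_f ⊗_s L_g, ord ≤ 1·2.
L = 4·x + (4 - 2·x + 8·x^2)·Dx + (-1 + 2·x - x^2 + 2·x^3)·Dx^2  (order 2).
h: a_k = 0, 1, 2, 11/3, 22/3, 223/15, 446/15, 6229/105, …
ICs: h(0) = 0, h′(0) = 1.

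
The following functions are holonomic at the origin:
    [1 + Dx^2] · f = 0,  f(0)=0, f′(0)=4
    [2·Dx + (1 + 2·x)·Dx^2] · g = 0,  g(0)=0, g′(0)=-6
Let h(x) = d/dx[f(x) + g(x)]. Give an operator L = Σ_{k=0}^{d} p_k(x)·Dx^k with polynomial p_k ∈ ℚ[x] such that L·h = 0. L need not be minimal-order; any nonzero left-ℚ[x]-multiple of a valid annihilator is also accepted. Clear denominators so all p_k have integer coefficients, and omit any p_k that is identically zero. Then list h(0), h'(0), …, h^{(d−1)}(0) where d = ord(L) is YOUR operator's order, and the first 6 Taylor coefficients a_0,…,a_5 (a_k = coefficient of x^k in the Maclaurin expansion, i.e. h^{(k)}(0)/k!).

L = (50 + 8·x + 8·x^2) + (9 + 22·x + 12·x^2 + 8·x^3)·Dx + (50 + 8·x + 8·x^2)·Dx^2 + (9 + 22·x + 12·x^2 + 8·x^3)·Dx^3  (order 3).
h: a_k = -2, 12, -26, 48, -575/6, 192, …
ICs: h(0) = -2, h′(0) = 12, h′′(0) = -52.

f: a_k = 0, 4, 0, -2/3, 0, 1/30, …
g: a_k = 0, -6, 6, -8, 12, -96/5, …
f+g: L₀ = lclm(L_f,L_g), ord ≤ 2+2.
h₀' ⇒ L via d/dx closure of L₀.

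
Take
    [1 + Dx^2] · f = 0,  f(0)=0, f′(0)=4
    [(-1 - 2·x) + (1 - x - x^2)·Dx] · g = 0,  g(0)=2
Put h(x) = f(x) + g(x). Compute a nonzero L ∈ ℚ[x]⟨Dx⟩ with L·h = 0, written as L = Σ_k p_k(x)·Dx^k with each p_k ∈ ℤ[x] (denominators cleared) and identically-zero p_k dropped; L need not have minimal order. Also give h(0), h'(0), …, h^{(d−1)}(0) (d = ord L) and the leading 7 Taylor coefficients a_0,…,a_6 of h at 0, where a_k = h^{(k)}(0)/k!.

f: a_k = 0, 4, 0, -2/3, 0, 1/30, 0, …
g: a_k = 2, 2, 4, 6, 10, 16, 26, …
f+g: L₀ = lclm(L_f,L_g), ord ≤ 2+1.
L = (-19 - 48·x - 31·x^2 - 24·x^3 - 5·x^4 - 2·x^5) + (5 - x - 4·x^2 - 7·x^3 - 6·x^4 - 3·x^5 - x^6)·Dx + (-19 - 48·x - 31·x^2 - 24·x^3 - 5·x^4 - 2·x^5)·Dx^2 + (5 - x - 4·x^2 - 7·x^3 - 6·x^4 - 3·x^5 - x^6)·Dx^3  (order 3).
h: a_k = 2, 6, 4, 16/3, 10, 481/30, 26, …
ICs: h(0) = 2, h′(0) = 6, h′′(0) = 8.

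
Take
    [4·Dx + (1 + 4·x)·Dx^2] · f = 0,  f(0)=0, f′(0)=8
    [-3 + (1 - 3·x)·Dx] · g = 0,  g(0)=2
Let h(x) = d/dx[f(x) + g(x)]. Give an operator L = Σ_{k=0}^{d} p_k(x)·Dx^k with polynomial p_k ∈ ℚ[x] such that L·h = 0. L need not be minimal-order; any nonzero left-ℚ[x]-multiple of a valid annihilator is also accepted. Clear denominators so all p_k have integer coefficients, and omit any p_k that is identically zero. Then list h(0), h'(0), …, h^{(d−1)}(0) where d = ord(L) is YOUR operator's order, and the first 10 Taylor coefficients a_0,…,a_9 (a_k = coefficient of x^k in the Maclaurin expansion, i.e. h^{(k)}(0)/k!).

L = (-204 - 144·x) + (-11 - 312·x - 288·x^2)·Dx + (5 + 11·x - 54·x^2 - 72·x^3)·Dx^2  (order 2).
h: a_k = 14, 4, 290, 136, 4478, 556, 63386, -26096, 878582, -916172, …
ICs: h(0) = 14, h′(0) = 4.

f: a_k = 0, 8, -16, 128/3, -128, 2048/5, -4096/3, 32768/7, -16384, 524288/9, …
g: a_k = 2, 6, 18, 54, 162, 486, 1458, 4374, 13122, 39366, …
Sum ⇒ L₀ = lclm(L_f,L_g) in ℚ(x)⟨Dx⟩.
Derive L from L₀ (diff closure).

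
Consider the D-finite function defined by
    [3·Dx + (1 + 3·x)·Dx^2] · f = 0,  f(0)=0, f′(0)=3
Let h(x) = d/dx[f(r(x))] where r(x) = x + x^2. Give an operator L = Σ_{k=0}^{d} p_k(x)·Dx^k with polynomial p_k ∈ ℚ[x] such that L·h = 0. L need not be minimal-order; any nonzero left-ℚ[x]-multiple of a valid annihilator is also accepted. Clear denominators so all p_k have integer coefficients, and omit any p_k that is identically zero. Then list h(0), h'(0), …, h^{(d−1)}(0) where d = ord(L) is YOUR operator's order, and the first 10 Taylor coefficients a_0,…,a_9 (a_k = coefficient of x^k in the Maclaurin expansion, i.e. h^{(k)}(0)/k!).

L = (1 + 6·x + 6·x^2) + (1 + 5·x + 9·x^2 + 6·x^3)·Dx  (order 1).
h: a_k = 3, -3, 0, 9, -27, 54, -81, 81, 0, -243, …
ICs: h(0) = 3.

f: a_k = 0, 3, -9/2, 9, -81/4, 243/5, -243/2, 2187/7, -6561/8, 2187, …
h₀=f(r): pull back L_f along r ⇒ L₀.
h=h₀': d/dx-closure on L₀ ⇒ L.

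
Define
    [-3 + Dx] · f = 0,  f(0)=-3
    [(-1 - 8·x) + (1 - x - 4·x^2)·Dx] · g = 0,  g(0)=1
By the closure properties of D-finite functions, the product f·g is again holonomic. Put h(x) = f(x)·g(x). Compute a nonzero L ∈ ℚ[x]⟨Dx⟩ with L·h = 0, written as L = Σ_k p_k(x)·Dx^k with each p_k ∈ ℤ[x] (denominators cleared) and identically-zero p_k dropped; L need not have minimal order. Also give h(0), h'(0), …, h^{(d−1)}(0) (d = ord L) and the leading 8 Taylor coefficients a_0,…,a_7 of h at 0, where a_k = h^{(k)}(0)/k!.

f: a_k = -3, -9, -27/2, -27/2, -81/8, -243/40, -243/80, -729/560, …
g: a_k = 1, 1, 5, 9, 29, 65, 181, 441, …
Product ⇒ symmetric product L₀, ord ≤ 1.
L = (4 + 5·x - 12·x^2) + (-1 + x + 4·x^2)·Dx  (order 1).
h: a_k = -3, -12, -75/2, -99, -2073/8, -3306/5, -136059/80, -243423/56, …
ICs: h(0) = -3.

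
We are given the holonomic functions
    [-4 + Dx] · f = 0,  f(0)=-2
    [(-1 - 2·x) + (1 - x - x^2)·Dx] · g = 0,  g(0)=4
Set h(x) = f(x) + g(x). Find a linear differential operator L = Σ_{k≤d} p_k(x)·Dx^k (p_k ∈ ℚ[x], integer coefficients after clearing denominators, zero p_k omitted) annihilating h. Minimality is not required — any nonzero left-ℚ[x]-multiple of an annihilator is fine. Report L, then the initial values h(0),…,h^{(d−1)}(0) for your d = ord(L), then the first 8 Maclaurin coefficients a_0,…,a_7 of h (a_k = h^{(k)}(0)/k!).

L = (8·x + 72·x^2 + 32·x^3) + (12 - 38·x - 22·x^2 + 32·x^3 + 16·x^4)·Dx + (-3 + 9·x + x^2 - 10·x^3 - 4·x^4)·Dx^2  (order 2).
h: a_k = 2, -4, -8, -28/3, -4/3, 224/15, 1828/45, 24412/315, …
ICs: h(0) = 2, h′(0) = -4.

f: a_k = -2, -8, -16, -64/3, -64/3, -256/15, -512/45, -2048/315, …
g: a_k = 4, 4, 8, 12, 20, 32, 52, 84, …
Sum ⇒ L₀ = lclm(L_f,L_g) in ℚ(x)⟨Dx⟩.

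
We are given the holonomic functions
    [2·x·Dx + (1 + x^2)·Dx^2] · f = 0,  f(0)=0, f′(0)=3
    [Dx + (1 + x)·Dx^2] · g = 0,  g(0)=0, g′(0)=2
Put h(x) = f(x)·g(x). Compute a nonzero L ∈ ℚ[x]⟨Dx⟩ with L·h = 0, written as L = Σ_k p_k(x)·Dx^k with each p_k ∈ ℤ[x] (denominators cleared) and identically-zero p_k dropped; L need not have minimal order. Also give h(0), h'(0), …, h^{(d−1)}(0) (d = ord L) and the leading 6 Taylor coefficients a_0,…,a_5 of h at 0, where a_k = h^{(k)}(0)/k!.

L = (24 + 44·x + 80·x^2 + 156·x^3 + 120·x^4 + 52·x^5 + 4·x^7)·Dx + (18 + 124·x + 308·x^2 + 484·x^3 + 544·x^4 + 372·x^5 + 140·x^6 + 12·x^7 + 14·x^8)·Dx^2 + (12 + 64·x + 192·x^2 + 312·x^3 + 360·x^4 + 312·x^5 + 192·x^6 + 72·x^7 + 12·x^8 + 8·x^9)·Dx^3 + (5 + 18·x + 37·x^2 + 56·x^3 + 66·x^4 + 60·x^5 + 42·x^6 + 24·x^7 + 9·x^8 + 2·x^9 + x^10)·Dx^4  (order 4).
h: a_k = 0, 0, 6, -3, 0, -1/2, …
ICs: h(0) = 0, h′(0) = 0, h′′(0) = 12, h′′′(0) = -18.

f: a_k = 0, 3, 0, -1, 0, 3/5, …
g: a_k = 0, 2, -1, 2/3, -1/2, 2/5, …
Product ⇒ symmetric product L₀, ord ≤ 4.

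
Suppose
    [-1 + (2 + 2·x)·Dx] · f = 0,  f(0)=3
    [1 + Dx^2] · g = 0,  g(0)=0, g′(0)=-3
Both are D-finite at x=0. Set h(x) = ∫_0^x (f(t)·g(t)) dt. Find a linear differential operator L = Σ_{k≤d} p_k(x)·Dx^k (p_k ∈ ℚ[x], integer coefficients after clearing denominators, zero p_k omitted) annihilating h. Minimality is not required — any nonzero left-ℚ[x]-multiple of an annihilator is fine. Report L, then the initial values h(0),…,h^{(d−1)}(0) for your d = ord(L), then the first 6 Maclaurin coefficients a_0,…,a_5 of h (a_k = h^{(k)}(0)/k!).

f: a_k = 3, 3/2, -3/8, 3/16, -15/128, 21/256, …
g: a_k = 0, -3, 0, 1/2, 0, -1/40, …
Sym-product of L_f,L_g gives L₀ (≤ ord 2).
h=∫₀ˣh₀: take L = L₀·Dx.
L = (7 + 8·x + 4·x^2)·Dx + (-4 - 4·x)·Dx^2 + (4 + 8·x + 4·x^2)·Dx^3  (order 3).
h: a_k = 0, 0, -9/2, -3/2, 21/32, 3/80, …
ICs: h(0) = 0, h′(0) = 0, h′′(0) = -9.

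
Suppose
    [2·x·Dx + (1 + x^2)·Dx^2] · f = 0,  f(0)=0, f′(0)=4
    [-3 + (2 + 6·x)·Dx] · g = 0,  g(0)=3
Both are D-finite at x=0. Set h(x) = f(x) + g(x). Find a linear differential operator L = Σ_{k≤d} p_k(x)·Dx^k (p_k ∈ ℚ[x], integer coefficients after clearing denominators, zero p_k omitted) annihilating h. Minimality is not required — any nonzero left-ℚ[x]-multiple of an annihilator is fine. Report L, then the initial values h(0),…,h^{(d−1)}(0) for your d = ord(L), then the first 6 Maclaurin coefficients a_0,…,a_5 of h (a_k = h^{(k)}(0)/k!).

f: a_k = 0, 4, 0, -4/3, 0, 4/5, …
g: a_k = 3, 9/2, -27/8, 81/16, -1215/128, 5103/256, …
L₀ := lclm(L_f,L_g); ord L₀ ≤ 2+1.
L = (-12 - 90·x + 36·x^2 + 54·x^3)·Dx + (-35 - 48·x - 102·x^2 + 144·x^3 + 189·x^4)·Dx^2 + (-6 - 10·x + 36·x^2 + 44·x^3 + 42·x^4 + 54·x^5)·Dx^3  (order 3).
h: a_k = 3, 17/2, -27/8, 179/48, -1215/128, 26539/1280, …
ICs: h(0) = 3, h′(0) = 17/2, h′′(0) = -27/4.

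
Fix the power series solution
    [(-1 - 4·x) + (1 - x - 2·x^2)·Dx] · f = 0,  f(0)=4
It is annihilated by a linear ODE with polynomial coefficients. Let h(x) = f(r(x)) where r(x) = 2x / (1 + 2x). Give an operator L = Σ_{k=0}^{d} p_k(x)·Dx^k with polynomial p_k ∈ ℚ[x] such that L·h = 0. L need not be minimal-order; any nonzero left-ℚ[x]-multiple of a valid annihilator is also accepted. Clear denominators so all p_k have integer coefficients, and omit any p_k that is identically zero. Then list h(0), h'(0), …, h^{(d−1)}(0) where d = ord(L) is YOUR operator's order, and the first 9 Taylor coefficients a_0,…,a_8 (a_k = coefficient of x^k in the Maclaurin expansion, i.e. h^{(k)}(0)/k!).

L = (2 + 20·x) + (-1 - 4·x + 4·x^2 + 16·x^3)·Dx  (order 1).
h: a_k = 4, 8, 32, 0, 256, -512, 3072, -10240, 45056, …
ICs: h(0) = 4.

f: a_k = 4, 4, 12, 20, 44, 84, 172, 340, 684, …
f∘r: x↦r, Dx↦Dx/r' in L_f ⇒ L₀.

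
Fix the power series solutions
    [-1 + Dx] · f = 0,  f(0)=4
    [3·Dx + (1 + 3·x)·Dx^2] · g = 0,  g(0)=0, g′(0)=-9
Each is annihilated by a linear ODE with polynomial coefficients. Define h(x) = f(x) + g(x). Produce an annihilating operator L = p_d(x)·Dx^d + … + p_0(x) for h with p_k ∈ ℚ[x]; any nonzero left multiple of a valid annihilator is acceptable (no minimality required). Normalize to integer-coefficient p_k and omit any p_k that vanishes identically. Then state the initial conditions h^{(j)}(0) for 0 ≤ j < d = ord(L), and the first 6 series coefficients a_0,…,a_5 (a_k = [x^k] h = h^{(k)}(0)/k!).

f: a_k = 4, 4, 2, 2/3, 1/6, 1/30, …
g: a_k = 0, -9, 27/2, -27, 243/4, -729/5, …
h₀=f+g: left-lcm gives L₀, ord ≤ 3.
L = (-21 - 9·x)·Dx + (17 - 6·x - 9·x^2)·Dx^2 + (4 + 15·x + 9·x^2)·Dx^3  (order 3).
h: a_k = 4, -5, 31/2, -79/3, 731/12, -4373/30, …
ICs: h(0) = 4, h′(0) = -5, h′′(0) = 31.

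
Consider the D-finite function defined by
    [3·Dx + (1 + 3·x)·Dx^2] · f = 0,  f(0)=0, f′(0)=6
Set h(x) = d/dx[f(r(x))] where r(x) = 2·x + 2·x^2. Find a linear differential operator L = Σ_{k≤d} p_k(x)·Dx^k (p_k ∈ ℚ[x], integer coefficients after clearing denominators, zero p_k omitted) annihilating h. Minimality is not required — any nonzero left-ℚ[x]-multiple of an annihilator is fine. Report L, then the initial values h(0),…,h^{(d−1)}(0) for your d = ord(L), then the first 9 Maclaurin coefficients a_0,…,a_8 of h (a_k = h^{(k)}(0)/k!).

L = (4 + 12·x + 12·x^2) + (1 + 8·x + 18·x^2 + 12·x^3)·Dx  (order 1).
h: a_k = 12, -48, 216, -1008, 4752, -22464, 106272, -502848, 2379456, …
ICs: h(0) = 12.

f: a_k = 0, 6, -9, 18, -81/2, 486/5, -243, 4374/7, -6561/4, …
h₀=f(r): pull back L_f along r ⇒ L₀.
Differentiate: ansatz ord ≤ ord L₀ ⇒ L.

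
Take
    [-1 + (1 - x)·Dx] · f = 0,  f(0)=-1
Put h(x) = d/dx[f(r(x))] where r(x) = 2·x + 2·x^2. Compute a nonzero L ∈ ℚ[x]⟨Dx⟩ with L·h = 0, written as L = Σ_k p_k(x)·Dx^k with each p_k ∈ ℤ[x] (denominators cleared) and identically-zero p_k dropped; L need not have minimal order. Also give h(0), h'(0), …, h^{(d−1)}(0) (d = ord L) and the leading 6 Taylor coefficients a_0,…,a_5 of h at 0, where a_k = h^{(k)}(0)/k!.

f: a_k = -1, -1, -1, -1, -1, -1, …
L₀ from L_f via x↦r, Dx↦r'^{-1}Dx.
h₀' ⇒ L via d/dx closure of L₀.
L = (6 + 12·x + 12·x^2) + (-1 + 6·x^2 + 4·x^3)·Dx  (order 1).
h: a_k = -2, -12, -48, -176, -600, -1968, …
ICs: h(0) = -2.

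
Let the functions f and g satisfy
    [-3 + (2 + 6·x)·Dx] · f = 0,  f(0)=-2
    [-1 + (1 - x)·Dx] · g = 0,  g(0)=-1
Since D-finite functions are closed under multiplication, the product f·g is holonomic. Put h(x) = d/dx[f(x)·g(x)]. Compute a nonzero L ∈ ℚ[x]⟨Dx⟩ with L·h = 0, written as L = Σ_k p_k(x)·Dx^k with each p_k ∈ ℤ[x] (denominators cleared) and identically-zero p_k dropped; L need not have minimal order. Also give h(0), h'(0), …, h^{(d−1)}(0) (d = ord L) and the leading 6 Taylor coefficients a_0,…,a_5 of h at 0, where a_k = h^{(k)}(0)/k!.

L = (11 + 90·x + 27·x^2) + (-10 - 26·x + 18·x^2 + 18·x^3)·Dx  (order 1).
h: a_k = 5, 11/2, 147/8, -13/16, 8375/128, -25827/256, …
ICs: h(0) = 5.

f: a_k = -2, -3, 9/4, -27/8, 405/64, -1701/128, …
g: a_k = -1, -1, -1, -1, -1, -1, …
h₀=f·g: eliminate ⇒ L₀, order ≤ 1·1.
h₀' ⇒ L via d/dx closure of L₀.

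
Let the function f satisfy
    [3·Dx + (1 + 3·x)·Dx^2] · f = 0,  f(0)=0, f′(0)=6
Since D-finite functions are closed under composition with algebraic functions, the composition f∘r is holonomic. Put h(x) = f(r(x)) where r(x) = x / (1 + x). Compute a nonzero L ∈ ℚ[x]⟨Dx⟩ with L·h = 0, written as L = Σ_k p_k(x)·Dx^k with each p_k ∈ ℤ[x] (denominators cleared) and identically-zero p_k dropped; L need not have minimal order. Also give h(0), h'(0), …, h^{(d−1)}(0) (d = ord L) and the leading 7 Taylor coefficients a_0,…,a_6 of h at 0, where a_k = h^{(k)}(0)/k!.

f: a_k = 0, 6, -9, 18, -81/2, 486/5, -243, …
h₀=f(r): pull back L_f along r ⇒ L₀.
L = (5 + 8·x)·Dx + (1 + 5·x + 4·x^2)·Dx^2  (order 2).
h: a_k = 0, 6, -15, 42, -255/2, 2046/5, -1365, …
ICs: h(0) = 0, h′(0) = 6.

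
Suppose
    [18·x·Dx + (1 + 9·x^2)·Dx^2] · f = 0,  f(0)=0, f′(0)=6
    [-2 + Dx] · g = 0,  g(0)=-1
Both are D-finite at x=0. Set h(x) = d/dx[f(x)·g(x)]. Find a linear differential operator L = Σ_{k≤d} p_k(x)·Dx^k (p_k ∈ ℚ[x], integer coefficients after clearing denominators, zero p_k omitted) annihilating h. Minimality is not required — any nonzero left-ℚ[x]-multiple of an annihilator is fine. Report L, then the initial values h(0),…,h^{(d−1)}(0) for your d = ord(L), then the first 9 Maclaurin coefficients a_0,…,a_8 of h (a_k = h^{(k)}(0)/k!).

f: a_k = 0, 6, 0, -18, 0, 486/5, 0, -4374/7, 0, …
g: a_k = -1, -2, -2, -4/3, -2/3, -4/15, -4/45, -8/315, -2/315, …
h₀=f·g: eliminate ⇒ L₀, order ≤ 2·1.
Differentiate: ansatz ord ≤ ord L₀ ⇒ L.
L = (-14 - 72·x + 558·x^2 - 648·x^3 + 324·x^4) + (5 + 54·x - 315·x^2 + 486·x^3 - 324·x^4)·Dx + (1 - 9·x + 18·x^2 - 81·x^3 + 81·x^4)·Dx^2  (order 2).
h: a_k = -6, -24, 18, 112, -326, -1032, 46402/15, 188960/21, -200814/7, …
ICs: h(0) = -6, h′(0) = -24.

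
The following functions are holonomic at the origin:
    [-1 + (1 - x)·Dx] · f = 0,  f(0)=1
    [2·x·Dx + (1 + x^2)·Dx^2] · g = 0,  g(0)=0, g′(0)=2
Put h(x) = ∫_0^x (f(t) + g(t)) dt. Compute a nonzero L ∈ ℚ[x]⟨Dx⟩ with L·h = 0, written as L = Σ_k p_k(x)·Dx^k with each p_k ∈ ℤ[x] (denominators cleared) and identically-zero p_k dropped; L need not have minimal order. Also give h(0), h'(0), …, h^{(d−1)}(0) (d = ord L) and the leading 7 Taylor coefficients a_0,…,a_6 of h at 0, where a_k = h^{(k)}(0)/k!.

L = (-2 + 8·x + 6·x^2)·Dx^2 + (4 - 2·x + 4·x^2 + 6·x^3)·Dx^3 + (-1 + x^4)·Dx^4  (order 4).
h: a_k = 0, 1, 3/2, 1/3, 1/12, 1/5, 7/30, …
ICs: h(0) = 0, h′(0) = 1, h′′(0) = 3, h′′′(0) = 2.

f: a_k = 1, 1, 1, 1, 1, 1, 1, …
g: a_k = 0, 2, 0, -2/3, 0, 2/5, 0, …
f+g: L₀ = lclm(L_f,L_g), ord ≤ 1+2.
h=∫₀ˣh₀: take L = L₀·Dx.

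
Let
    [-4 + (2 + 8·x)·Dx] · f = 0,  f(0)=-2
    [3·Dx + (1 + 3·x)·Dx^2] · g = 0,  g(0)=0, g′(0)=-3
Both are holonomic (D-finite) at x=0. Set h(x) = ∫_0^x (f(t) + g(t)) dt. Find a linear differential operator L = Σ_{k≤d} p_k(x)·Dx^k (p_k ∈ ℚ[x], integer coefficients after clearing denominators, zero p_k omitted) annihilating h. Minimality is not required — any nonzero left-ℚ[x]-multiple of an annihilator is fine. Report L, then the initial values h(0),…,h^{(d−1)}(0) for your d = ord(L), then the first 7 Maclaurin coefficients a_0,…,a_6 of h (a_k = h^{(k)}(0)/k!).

f: a_k = -2, -4, 4, -8, 20, -56, 168, …
g: a_k = 0, -3, 9/2, -9, 81/4, -243/5, 243/2, …
L₀ := lclm(L_f,L_g); ord L₀ ≤ 1+2.
h=∫₀ˣh₀: take L = L₀·Dx.
L = 36·x·Dx^2 + (6 + 72·x + 180·x^2)·Dx^3 + (1 + 13·x + 54·x^2 + 72·x^3)·Dx^4  (order 4).
h: a_k = 0, -2, -7/2, 17/6, -17/4, 161/20, -523/30, …
ICs: h(0) = 0, h′(0) = -2, h′′(0) = -7, h′′′(0) = 17.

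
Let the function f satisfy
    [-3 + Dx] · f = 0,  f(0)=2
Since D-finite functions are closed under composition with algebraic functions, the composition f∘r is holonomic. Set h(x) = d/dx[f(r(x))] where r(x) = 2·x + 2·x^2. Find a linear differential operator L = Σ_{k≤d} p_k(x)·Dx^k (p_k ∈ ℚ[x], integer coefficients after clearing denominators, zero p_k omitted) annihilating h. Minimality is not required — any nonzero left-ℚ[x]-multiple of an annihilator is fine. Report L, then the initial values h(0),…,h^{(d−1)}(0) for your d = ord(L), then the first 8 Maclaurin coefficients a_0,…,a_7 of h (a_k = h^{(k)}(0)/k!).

L = (8 + 24·x + 24·x^2) + (-1 - 2·x)·Dx  (order 1).
h: a_k = 12, 96, 432, 1440, 3888, 44928/5, 91584/5, 1178496/35, …
ICs: h(0) = 12.

f: a_k = 2, 6, 9, 9, 27/4, 81/20, 81/40, 243/280, …
L₀ from L_f via x↦r, Dx↦r'^{-1}Dx.
Differentiate: ansatz ord ≤ ord L₀ ⇒ L.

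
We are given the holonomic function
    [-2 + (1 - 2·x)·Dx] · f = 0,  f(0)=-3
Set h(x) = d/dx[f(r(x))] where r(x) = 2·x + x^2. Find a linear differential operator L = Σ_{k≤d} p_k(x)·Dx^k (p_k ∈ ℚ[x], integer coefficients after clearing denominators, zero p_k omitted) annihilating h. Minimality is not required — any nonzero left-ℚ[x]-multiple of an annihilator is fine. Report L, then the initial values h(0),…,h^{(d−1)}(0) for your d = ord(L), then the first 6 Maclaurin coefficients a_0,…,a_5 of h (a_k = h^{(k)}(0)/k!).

f: a_k = -3, -6, -12, -24, -48, -96, …
Change of var in L_f (x↦r) gives L₀.
h₀' ⇒ L via d/dx closure of L₀.
L = (9 + 12·x + 6·x^2) + (-1 + 3·x + 6·x^2 + 2·x^3)·Dx  (order 1).
h: a_k = -12, -108, -720, -4272, -23760, -126864, …
ICs: h(0) = -12.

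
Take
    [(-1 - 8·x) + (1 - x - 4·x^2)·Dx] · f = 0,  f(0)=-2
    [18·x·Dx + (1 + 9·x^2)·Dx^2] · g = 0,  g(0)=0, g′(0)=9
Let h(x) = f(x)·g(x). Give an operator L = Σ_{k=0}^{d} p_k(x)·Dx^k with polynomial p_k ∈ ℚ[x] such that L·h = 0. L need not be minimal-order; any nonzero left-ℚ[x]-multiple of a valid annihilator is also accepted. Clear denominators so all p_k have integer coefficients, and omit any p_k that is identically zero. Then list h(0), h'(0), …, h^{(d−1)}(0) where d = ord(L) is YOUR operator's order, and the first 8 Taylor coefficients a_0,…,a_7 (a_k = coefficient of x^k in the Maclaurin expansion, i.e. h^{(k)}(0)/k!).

L = (8 + 18·x + 216·x^2) + (2 - 2·x + 36·x^2 + 216·x^3)·Dx + (-1 + x - 5·x^2 + 9·x^3 + 36·x^4)·Dx^2  (order 2).
h: a_k = 0, -18, -18, -36, -108, -2718/5, -4878/5, -8928/7, …
ICs: h(0) = 0, h′(0) = -18.

f: a_k = -2, -2, -10, -18, -58, -130, -362, -882, …
g: a_k = 0, 9, 0, -27, 0, 729/5, 0, -6561/7, …
h₀=f·g: eliminate ⇒ L₀, order ≤ 1·2.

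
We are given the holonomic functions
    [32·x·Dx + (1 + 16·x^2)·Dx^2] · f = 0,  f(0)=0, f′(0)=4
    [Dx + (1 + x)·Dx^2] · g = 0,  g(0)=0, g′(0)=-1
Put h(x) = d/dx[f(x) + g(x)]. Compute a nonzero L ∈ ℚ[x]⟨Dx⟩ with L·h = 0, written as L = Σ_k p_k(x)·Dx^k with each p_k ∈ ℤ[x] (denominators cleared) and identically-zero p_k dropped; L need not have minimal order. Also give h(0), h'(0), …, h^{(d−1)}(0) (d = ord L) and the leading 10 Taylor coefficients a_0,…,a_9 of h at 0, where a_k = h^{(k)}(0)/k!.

L = (-32 - 96·x + 1536·x^2 + 512·x^3) + (-34 - 64·x + 1440·x^2 + 3072·x^3 + 1024·x^4)·Dx + (-1 + 31·x + 32·x^2 + 512·x^3 + 768·x^4 + 256·x^5)·Dx^2  (order 2).
h: a_k = 3, 1, -65, 1, 1023, 1, -16385, 1, 262143, 1, …
ICs: h(0) = 3, h′(0) = 1.

f: a_k = 0, 4, 0, -64/3, 0, 1024/5, 0, -16384/7, 0, 262144/9, …
g: a_k = 0, -1, 1/2, -1/3, 1/4, -1/5, 1/6, -1/7, 1/8, -1/9, …
Sum ⇒ L₀ = lclm(L_f,L_g) in ℚ(x)⟨Dx⟩.
h₀' ⇒ L via d/dx closure of L₀.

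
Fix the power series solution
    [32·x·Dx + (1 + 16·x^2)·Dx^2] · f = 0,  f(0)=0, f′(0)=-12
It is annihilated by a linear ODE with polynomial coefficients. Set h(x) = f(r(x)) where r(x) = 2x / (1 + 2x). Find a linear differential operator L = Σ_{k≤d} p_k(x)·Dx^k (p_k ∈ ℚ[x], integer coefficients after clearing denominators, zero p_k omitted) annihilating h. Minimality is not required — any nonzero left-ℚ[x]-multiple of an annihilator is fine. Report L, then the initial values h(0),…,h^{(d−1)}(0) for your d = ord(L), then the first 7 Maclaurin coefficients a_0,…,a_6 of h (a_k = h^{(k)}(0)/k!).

L = (4 + 136·x)·Dx + (1 + 4·x + 68·x^2)·Dx^2  (order 2).
h: a_k = 0, -24, 48, 416, -2880, -38784/5, 156416, …
ICs: h(0) = 0, h′(0) = -24.

f: a_k = 0, -12, 0, 64, 0, -3072/5, 0, …
h₀=f(r): pull back L_f along r ⇒ L₀.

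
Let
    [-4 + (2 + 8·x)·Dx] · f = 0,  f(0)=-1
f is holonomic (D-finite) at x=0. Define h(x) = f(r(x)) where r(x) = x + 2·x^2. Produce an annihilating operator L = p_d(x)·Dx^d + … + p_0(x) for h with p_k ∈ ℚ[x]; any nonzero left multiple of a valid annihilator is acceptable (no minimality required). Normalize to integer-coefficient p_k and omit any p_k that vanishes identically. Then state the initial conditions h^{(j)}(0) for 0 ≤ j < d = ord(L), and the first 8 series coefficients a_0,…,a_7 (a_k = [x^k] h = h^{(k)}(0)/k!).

f: a_k = -1, -2, 2, -4, 10, -28, 84, -264, …
f∘r: x↦r, Dx↦Dx/r' in L_f ⇒ L₀.
L = (-2 - 8·x) + (1 + 4·x + 8·x^2)·Dx  (order 1).
h: a_k = -1, -2, -2, 4, -6, 4, 12, -56, …
ICs: h(0) = -1.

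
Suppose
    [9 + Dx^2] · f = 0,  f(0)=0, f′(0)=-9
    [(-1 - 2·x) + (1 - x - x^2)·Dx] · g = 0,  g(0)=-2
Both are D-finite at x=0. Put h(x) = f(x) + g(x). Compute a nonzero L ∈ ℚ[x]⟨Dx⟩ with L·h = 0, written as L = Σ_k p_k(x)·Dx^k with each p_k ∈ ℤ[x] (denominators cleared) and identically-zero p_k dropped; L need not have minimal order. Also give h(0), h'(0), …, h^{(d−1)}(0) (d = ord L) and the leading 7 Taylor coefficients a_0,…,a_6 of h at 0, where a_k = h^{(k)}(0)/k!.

L = (-243 - 432·x + 81·x^2 - 216·x^3 - 405·x^4 - 162·x^5) + (117 - 225·x - 36·x^2 + 297·x^3 - 54·x^4 - 243·x^5 - 81·x^6)·Dx + (-27 - 48·x + 9·x^2 - 24·x^3 - 45·x^4 - 18·x^5)·Dx^2 + (13 - 25·x - 4·x^2 + 33·x^3 - 6·x^4 - 27·x^5 - 9·x^6)·Dx^3  (order 3).
h: a_k = -2, -11, -4, 15/2, -10, -883/40, -26, …
ICs: h(0) = -2, h′(0) = -11, h′′(0) = -8.

f: a_k = 0, -9, 0, 27/2, 0, -243/40, 0, …
g: a_k = -2, -2, -4, -6, -10, -16, -26, …
h₀=f+g: left-lcm gives L₀, ord ≤ 3.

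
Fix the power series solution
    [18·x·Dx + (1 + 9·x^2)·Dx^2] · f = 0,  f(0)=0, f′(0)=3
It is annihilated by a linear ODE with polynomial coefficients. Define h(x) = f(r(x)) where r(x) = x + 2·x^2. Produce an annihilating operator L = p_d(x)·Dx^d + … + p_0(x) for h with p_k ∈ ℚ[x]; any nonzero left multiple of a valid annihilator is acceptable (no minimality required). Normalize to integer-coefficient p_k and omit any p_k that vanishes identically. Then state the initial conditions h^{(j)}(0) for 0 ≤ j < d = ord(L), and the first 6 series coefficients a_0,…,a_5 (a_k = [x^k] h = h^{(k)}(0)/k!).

L = (-4 + 18·x + 144·x^2 + 432·x^3 + 432·x^4)·Dx + (1 + 4·x + 9·x^2 + 72·x^3 + 180·x^4 + 144·x^5)·Dx^2  (order 2).
h: a_k = 0, 3, 6, -9, -54, -297/5, …
ICs: h(0) = 0, h′(0) = 3.

f: a_k = 0, 3, 0, -9, 0, 243/5, …
L₀ from L_f via x↦r, Dx↦r'^{-1}Dx.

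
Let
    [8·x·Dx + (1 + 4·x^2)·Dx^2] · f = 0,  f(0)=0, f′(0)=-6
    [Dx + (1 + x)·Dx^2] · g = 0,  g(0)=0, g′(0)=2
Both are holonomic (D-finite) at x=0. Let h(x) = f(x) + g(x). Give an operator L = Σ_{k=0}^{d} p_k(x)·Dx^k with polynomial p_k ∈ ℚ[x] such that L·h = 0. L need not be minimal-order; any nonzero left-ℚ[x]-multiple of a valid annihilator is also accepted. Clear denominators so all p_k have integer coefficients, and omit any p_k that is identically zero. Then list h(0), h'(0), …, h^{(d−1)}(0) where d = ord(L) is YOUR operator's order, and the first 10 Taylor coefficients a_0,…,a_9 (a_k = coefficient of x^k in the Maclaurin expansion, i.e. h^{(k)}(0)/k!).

f: a_k = 0, -6, 0, 8, 0, -96/5, 0, 384/7, 0, -512/3, …
g: a_k = 0, 2, -1, 2/3, -1/2, 2/5, -1/3, 2/7, -1/4, 2/9, …
Sum ⇒ L₀ = lclm(L_f,L_g) in ℚ(x)⟨Dx⟩.
L = (-8 - 24·x + 96·x^2 + 32·x^3)·Dx + (-10 - 16·x + 72·x^2 + 192·x^3 + 64·x^4)·Dx^2 + (-1 + 7·x + 8·x^2 + 32·x^3 + 48·x^4 + 16·x^5)·Dx^3  (order 3).
h: a_k = 0, -4, -1, 26/3, -1/2, -94/5, -1/3, 386/7, -1/4, -1534/9, …
ICs: h(0) = 0, h′(0) = -4, h′′(0) = -2.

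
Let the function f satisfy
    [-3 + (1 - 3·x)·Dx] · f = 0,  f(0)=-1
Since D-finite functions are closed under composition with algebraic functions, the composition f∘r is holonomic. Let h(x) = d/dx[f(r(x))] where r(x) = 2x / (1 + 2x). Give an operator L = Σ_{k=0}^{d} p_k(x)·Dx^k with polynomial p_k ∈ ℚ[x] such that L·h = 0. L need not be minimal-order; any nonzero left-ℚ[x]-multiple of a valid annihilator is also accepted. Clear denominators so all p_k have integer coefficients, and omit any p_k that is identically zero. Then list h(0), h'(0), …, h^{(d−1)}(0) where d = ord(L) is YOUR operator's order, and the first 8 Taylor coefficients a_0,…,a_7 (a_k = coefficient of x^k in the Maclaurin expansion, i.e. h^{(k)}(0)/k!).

L = 8 + (-1 + 4·x)·Dx  (order 1).
h: a_k = -6, -48, -288, -1536, -7680, -36864, -172032, -786432, …
ICs: h(0) = -6.

f: a_k = -1, -3, -9, -27, -81, -243, -729, -2187, …
f∘r: x↦r, Dx↦Dx/r' in L_f ⇒ L₀.
Differentiate: ansatz ord ≤ ord L₀ ⇒ L.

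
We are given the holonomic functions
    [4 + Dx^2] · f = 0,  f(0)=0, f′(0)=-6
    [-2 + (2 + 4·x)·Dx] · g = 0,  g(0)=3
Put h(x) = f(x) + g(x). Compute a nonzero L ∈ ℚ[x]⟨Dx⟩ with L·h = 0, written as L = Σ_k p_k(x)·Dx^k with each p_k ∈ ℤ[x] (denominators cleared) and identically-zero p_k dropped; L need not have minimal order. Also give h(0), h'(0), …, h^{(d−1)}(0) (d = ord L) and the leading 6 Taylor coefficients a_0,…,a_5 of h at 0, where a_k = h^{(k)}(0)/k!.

f: a_k = 0, -6, 0, 4, 0, -4/5, …
g: a_k = 3, 3, -3/2, 3/2, -15/8, 21/8, …
L₀ := lclm(L_f,L_g); ord L₀ ≤ 2+1.
L = (-28 - 64·x - 64·x^2) + (12 + 88·x + 192·x^2 + 128·x^3)·Dx + (-7 - 16·x - 16·x^2)·Dx^2 + (3 + 22·x + 48·x^2 + 32·x^3)·Dx^3  (order 3).
h: a_k = 3, -3, -3/2, 11/2, -15/8, 73/40, …
ICs: h(0) = 3, h′(0) = -3, h′′(0) = -3.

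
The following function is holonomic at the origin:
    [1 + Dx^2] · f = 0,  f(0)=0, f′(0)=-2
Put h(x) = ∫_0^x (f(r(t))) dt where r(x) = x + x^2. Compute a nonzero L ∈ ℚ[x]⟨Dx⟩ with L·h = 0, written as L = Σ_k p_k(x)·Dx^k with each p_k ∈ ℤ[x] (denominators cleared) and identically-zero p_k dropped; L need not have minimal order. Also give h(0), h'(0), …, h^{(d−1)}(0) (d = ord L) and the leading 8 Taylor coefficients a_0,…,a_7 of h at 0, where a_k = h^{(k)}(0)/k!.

f: a_k = 0, -2, 0, 1/3, 0, -1/60, 0, 1/2520, …
f∘r: x↦r, Dx↦Dx/r' in L_f ⇒ L₀.
Integrate: L := L₀·Dx.
L = (1 + 6·x + 12·x^2 + 8·x^3)·Dx - 2·Dx^2 + (1 + 2·x)·Dx^3  (order 3).
h: a_k = 0, 0, -1, -2/3, 1/12, 1/5, 59/360, 1/28, …
ICs: h(0) = 0, h′(0) = 0, h′′(0) = -2.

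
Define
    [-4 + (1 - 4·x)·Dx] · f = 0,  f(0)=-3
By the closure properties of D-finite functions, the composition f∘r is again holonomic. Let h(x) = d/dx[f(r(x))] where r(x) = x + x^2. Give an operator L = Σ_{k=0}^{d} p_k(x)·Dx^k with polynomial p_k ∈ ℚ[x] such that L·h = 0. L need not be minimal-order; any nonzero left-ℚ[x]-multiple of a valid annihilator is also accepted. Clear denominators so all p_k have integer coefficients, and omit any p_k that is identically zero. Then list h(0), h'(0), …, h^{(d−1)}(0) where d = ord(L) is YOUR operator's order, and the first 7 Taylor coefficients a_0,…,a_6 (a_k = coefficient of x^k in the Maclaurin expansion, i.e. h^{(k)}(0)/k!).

L = (10 + 24·x + 24·x^2) + (-1 + 2·x + 12·x^2 + 8·x^3)·Dx  (order 1).
h: a_k = -12, -120, -864, -5568, -33600, -194688, -1096704, …
ICs: h(0) = -12.

f: a_k = -3, -12, -48, -192, -768, -3072, -12288, …
Change of var in L_f (x↦r) gives L₀.
Derive L from L₀ (diff closure).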